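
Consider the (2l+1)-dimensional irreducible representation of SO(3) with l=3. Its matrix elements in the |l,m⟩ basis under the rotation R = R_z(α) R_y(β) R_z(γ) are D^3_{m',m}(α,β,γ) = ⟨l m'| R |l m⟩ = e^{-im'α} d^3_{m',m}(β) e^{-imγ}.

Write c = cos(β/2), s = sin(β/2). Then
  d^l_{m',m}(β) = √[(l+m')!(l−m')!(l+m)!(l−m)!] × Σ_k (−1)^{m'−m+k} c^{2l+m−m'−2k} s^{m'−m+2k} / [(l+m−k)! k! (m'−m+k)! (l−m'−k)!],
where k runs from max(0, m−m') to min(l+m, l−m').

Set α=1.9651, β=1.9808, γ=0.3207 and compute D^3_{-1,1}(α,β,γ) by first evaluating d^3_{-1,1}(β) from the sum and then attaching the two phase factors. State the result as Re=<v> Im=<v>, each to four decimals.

Split into d^3_{-1,1}(β=1.9808) × two z-phases.
c=cos(1.9808/2)=0.548355, s=sin(1.9808/2)=0.836245; N=√[2·24·24·2]=48.000000
k: max(0,(1)−(-1))=2 … min(3+(1),3−(-1))=4
  k=2: (−1)^0·48.0000/(8)·0.5484^4·0.8362^2 = +0.379374
  k=3: (−1)^1·48.0000/(6)·0.5484^2·0.8362^4 = -1.176384
  k=4: (−1)^2·48.0000/(48)·0.5484^0·0.8362^6 = +0.341981
d^3_{-1,1}(1.9808) = +0.379374 -1.176384 +0.341981 = -0.455029
Attach z-rotation phases: D = e^{-i(-1)(1.9651)}·(-0.455029)·e^{-i(1)(0.3207)} = +0.033462-0.453797i

Re=0.0335 Im=-0.4538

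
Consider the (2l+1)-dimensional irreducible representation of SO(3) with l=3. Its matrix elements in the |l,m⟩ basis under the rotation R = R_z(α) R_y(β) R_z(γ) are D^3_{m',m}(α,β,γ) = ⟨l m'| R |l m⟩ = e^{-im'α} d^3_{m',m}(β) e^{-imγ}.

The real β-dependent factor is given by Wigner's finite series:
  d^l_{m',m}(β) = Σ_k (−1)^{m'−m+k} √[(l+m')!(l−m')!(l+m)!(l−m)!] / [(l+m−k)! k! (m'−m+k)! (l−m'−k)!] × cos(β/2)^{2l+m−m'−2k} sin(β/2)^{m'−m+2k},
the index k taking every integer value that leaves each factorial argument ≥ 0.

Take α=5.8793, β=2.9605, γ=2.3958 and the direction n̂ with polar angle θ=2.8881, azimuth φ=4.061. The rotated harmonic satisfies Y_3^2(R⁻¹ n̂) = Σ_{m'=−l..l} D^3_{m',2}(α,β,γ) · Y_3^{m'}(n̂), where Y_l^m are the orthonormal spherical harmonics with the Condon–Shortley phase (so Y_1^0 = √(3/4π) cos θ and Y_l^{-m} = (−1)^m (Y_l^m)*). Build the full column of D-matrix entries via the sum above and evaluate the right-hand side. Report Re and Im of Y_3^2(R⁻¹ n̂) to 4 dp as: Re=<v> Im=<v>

Need the full column D^3_{m',2} for m'=−3..3 at α=5.8793, β=2.9605, γ=2.3958.
cos(β/2)=0.090423, sin(β/2)=0.995903
d^3_{-3,2}: single k=5 term ⇒ +0.216990;  D = +0.208543+0.059952i
d^3_{-2,2}: k∈[4..5] ⇒ +0.040216 -0.975671 = -0.935456;  D = -0.725136-0.590979i
d^3_{-1,2}: k∈[3..4] ⇒ +0.004619 -0.280132 = -0.275514;  D = -0.127983-0.243984i
d^3_{0,2}: k∈[2..3] ⇒ +0.000363 -0.044054 = -0.043691;  D = -0.003457-0.043554i
d^3_{1,2}: k∈[1..2] ⇒ +0.000019 -0.004619 = -0.004600;  D = +0.001467-0.004359i
d^3_{2,2}: k∈[0..1] ⇒ +0.000001 -0.000332 = -0.000331;  D = +0.000220-0.000247i
d^3_{3,2}: single k=0 term ⇒ -0.000015;  D = +0.000013-0.000006i
Y_3^{m'}(θ=2.8881,φ=4.061) and Σ D·Y over m':
  (+0.2085+0.0600i)·(+0.0061+0.0025i)  (-0.7251-0.5910i)·(+0.0165+0.0600i)  (-0.1280-0.2440i)·(-0.1811+0.2375i)  (-0.0035-0.0436i)·(-0.6089+0.0000i)  (+0.0015-0.0044i)·(+0.1811+0.2375i)  (+0.0002-0.0002i)·(+0.0165-0.0600i)  (+0.0000-0.0000i)·(-0.0061+0.0025i)
Y_3^2(R⁻¹ n̂) = +0.109167-0.012521i

Re=0.1092 Im=-0.0125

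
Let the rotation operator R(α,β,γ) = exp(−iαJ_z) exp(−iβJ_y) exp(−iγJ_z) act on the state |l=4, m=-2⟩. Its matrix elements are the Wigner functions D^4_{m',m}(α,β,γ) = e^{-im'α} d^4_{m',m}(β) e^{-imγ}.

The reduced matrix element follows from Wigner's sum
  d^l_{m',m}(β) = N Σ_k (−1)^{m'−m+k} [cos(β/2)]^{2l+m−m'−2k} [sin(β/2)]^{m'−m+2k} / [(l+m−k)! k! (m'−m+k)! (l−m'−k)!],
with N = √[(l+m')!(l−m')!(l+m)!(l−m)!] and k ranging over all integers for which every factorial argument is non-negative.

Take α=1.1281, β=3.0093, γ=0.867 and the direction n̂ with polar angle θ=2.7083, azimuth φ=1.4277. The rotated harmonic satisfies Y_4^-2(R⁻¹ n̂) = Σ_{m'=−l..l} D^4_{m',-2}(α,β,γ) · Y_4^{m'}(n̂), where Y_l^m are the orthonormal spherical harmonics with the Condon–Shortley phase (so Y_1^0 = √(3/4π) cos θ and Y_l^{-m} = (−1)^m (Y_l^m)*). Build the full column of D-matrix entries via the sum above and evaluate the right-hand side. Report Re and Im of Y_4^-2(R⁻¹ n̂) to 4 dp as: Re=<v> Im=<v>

Need the full column D^4_{m',-2} for m'=−4..4 at α=1.1281, β=3.0093, γ=0.867.
cos(β/2)=0.066098, sin(β/2)=0.997813
d^4_{-4,-2}: single k=2 term ⇒ +0.000000;  D = +0.000000-0.000000i
d^4_{-3,-2}: k∈[1..2] ⇒ +0.000000 -0.000014 = -0.000014;  D = -0.000006+0.000013i
d^4_{-2,-2}: k∈[0..2] ⇒ +0.000000 -0.000001 +0.000284 = +0.000283;  D = -0.000187-0.000212i
d^4_{-1,-2}: k∈[0..2] ⇒ -0.000000 +0.000027 -0.004040 = -0.004013;  D = +0.003857-0.001107i
d^4_{0,-2}: k∈[0..2] ⇒ +0.000001 -0.000479 +0.040907 = +0.040429;  D = -0.006569+0.039892i
d^4_{1,-2}: k∈[0..2] ⇒ -0.000018 +0.006059 -0.276166 = -0.270124;  D = -0.222039-0.153836i
d^4_{2,-2}: k∈[0..2] ⇒ +0.000284 -0.051743 +0.982638 = +0.931179;  D = +0.807075-0.464461i
d^4_{3,-2}: k∈[0..1] ⇒ -0.003206 +0.243555 = +0.240349;  D = -0.019089-0.239590i
d^4_{4,-2}: single k=0 term ⇒ +0.022817;  D = -0.021328-0.008106i
Y_4^{m'}(θ=2.7083,φ=1.4277) and Σ D·Y over m':
  (+0.0000-0.0000i)·(+0.0116+0.0074i)  (-0.0000+0.0000i)·(+0.0350-0.0765i)  (-0.0002-0.0002i)·(-0.2696-0.0793i)  (+0.0039-0.0011i)·(-0.0711+0.4935i)  (-0.0066+0.0399i)·(+0.2154+0.0000i)  (-0.2220-0.1538i)·(+0.0711+0.4935i)  (+0.8071-0.4645i)·(-0.2696+0.0793i)  (-0.0191-0.2396i)·(-0.0350-0.0765i)  (-0.0213-0.0081i)·(+0.0116-0.0074i)
Y_4^-2(R⁻¹ n̂) = -0.139684+0.089297i

Re=-0.1397 Im=0.0893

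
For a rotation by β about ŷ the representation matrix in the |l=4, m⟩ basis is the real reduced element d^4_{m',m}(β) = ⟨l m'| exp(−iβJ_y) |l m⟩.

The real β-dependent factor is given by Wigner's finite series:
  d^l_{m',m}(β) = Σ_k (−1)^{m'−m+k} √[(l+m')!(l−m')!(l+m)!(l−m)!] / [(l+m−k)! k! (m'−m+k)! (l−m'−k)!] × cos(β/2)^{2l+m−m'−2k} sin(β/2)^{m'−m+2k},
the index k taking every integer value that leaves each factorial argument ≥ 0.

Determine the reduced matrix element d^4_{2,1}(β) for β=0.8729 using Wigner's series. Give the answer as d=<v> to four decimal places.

d=-0.0630

d^4_{2,1}(β=0.8729) via Wigner's sum:
c=cos(0.8729/2)=0.906258, s=sin(0.8729/2)=0.422725; N=√[720·2·120·6]=1018.233765
k: max(0,(1)−(2))=0 … min(4+(1),4−(2))=2
  k=0: (−1)^1·1018.2338/(240)·0.9063^7·0.4227^1 = -0.900445
  k=1: (−1)^2·1018.2338/(48)·0.9063^5·0.4227^3 = +0.979578
  k=2: (−1)^3·1018.2338/(72)·0.9063^3·0.4227^5 = -0.142089
d^4_{2,1}(0.8729) = -0.900445 +0.979578 -0.142089 = -0.062956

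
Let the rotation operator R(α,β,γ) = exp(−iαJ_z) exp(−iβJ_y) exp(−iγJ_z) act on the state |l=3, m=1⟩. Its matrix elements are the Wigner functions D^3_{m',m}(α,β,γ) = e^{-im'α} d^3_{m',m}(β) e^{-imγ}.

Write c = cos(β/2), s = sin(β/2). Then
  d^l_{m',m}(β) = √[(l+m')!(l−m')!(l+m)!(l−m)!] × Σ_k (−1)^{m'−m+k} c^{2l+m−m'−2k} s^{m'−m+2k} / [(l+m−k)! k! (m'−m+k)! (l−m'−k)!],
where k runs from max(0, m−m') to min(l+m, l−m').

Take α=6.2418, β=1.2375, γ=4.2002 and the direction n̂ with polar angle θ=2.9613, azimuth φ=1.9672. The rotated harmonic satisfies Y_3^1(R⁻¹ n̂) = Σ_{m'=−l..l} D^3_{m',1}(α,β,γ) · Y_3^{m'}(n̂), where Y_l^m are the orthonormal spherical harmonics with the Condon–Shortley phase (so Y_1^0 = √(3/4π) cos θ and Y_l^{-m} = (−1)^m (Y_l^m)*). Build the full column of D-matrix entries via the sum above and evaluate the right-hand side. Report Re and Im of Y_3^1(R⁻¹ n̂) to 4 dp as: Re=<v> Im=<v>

Re=-0.0425 Im=0.0516

Need the full column D^3_{m',1} for m'=−3..3 at α=6.2418, β=1.2375, γ=4.2002.
cos(β/2)=0.814604, sin(β/2)=0.580017
d^3_{-3,1}: single k=4 term ⇒ +0.290873;  D = -0.110057+0.269248i
d^3_{-2,1}: k∈[3..4] ⇒ +0.667103 -0.169103 = +0.498000;  D = -0.207338+0.452785i
d^3_{-1,1}: k∈[2..4] ⇒ +0.888832 -0.600824 +0.038076 = +0.326084;  D = -0.147912+0.290607i
d^3_{0,1}: k∈[1..3] ⇒ +0.720717 -1.096162 +0.185243 = -0.190202;  D = +0.093215-0.165794i
d^3_{1,1}: k∈[0..2] ⇒ +0.292200 -1.185109 +0.450618 = -0.442292;  D = +0.232526-0.376236i
d^3_{2,1}: k∈[0..1] ⇒ -0.657921 +0.667103 = +0.009181;  D = -0.005146+0.007604i
d^3_{3,1}: single k=0 term ⇒ +0.573739;  D = -0.340950+0.461443i
Y_3^{m'}(θ=2.9613,φ=1.9672) and Σ D·Y over m':
  (-0.1101+0.2692i)·(+0.0022+0.0009i)  (-0.2073+0.4528i)·(+0.0227-0.0230i)  (-0.1479+0.2906i)·(-0.0859-0.2052i)  (+0.0932-0.1658i)·(-0.6752+0.0000i)  (+0.2325-0.3762i)·(+0.0859-0.2052i)  (-0.0051+0.0076i)·(+0.0227+0.0230i)  (-0.3409+0.4614i)·(-0.0022+0.0009i)
Y_3^1(R⁻¹ n̂) = -0.042543+0.051568i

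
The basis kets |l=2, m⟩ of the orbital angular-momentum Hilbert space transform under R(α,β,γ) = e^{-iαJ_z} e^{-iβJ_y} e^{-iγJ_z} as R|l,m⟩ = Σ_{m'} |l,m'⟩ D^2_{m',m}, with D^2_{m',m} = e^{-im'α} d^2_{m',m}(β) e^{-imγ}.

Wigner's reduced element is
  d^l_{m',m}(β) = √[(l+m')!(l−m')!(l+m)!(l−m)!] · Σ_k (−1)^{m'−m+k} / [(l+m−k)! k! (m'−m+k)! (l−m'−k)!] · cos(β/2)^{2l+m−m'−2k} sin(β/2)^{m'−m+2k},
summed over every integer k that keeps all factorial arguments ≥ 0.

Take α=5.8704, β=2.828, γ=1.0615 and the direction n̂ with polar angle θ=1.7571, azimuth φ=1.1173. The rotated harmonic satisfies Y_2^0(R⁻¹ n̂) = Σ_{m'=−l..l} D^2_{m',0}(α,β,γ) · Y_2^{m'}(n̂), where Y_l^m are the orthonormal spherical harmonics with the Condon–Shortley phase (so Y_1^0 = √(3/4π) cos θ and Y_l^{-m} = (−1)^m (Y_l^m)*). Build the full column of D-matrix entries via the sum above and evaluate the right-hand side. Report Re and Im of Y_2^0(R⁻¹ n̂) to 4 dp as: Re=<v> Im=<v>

Need the full column D^2_{m',0} for m'=−2..2 at α=5.8704, β=2.828, γ=1.0615.
cos(β/2)=0.156155, sin(β/2)=0.987733
d^2_{-2,0}: single k=2 term ⇒ +0.058273;  D = +0.039517-0.042827i
d^2_{-1,0}: k∈[1..2] ⇒ +0.009213 -0.368594 = -0.359382;  D = -0.329196+0.144170i
d^2_{0,0}: k∈[0..2] ⇒ +0.000595 -0.095159 +0.951826 = +0.857262;  D = +0.857262+0.000000i
d^2_{1,0}: k∈[0..1] ⇒ -0.009213 +0.368594 = +0.359382;  D = +0.329196+0.144170i
d^2_{2,0}: single k=0 term ⇒ +0.058273;  D = +0.039517+0.042827i
Y_2^{m'}(θ=1.7571,φ=1.1173) and Σ D·Y over m':
  (+0.0395-0.0428i)·(-0.2298-0.2938i)  (-0.3292+0.1442i)·(-0.0616+0.1264i)  (+0.8573+0.0000i)·(-0.2829+0.0000i)  (+0.3292+0.1442i)·(+0.0616+0.1264i)  (+0.0395+0.0428i)·(-0.2298+0.2938i)
Y_2^0(R⁻¹ n̂) = -0.281760+0.000000i

Re=-0.2818 Im=0.0000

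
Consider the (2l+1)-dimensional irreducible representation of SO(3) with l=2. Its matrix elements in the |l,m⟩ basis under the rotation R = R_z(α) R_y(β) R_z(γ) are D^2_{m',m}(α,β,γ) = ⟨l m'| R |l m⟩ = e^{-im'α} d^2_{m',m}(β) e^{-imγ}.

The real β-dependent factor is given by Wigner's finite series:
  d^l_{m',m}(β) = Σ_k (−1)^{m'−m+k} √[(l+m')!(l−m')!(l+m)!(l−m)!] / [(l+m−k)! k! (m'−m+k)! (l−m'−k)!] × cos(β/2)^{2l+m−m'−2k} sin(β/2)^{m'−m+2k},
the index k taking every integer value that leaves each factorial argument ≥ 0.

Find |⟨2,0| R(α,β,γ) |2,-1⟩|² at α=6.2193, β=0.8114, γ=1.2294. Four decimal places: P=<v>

P=0.3740

D^2_{0,-1}(6.2193,0.8114,1.2294) = e^{-i·0·6.2193}·d^2_{0,-1}(0.8114)·e^{-i·-1·1.2294}. Compute d first:
With c≡cos(β/2)=0.918826 and s≡sin(β/2)=0.394662, N=[2·2·1·6]^{1/2}=4.898979
Admissible k: 0..1 (factorial args all ≥0)
  k=0: (−1)^1·4.8990/(2)·0.9188^3·0.3947^1 = -0.749896
  k=1: (−1)^2·4.8990/(2)·0.9188^1·0.3947^3 = +0.138352
d^2_{0,-1}(0.8114) = -0.749896 +0.138352 = -0.611545
|D^2_{0,-1}|² = |d^2_{0,-1}(β)|² = (-0.611545)² = 0.373987 (the z-rotation phases have unit modulus)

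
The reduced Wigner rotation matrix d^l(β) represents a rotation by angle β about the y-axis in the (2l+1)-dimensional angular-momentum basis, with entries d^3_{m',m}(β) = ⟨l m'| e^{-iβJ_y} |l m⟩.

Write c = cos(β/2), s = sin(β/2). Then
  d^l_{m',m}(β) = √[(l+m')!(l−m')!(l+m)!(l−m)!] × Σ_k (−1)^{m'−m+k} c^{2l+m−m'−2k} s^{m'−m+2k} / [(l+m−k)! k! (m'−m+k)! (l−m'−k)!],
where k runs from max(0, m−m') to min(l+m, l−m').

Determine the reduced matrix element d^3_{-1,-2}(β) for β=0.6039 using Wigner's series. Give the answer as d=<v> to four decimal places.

d=-0.6013

d^3_{-1,-2}(β=0.6039) via Wigner's sum:
With c≡cos(β/2)=0.954758 and s≡sin(β/2)=0.297383, N=[2·24·1·120]^{1/2}=75.894664
The bounds max(0,m−m')=0 and min(l+m,l−m')=1 give 2 terms
  k=0: (−1)^1·75.8947/(24)·0.9548^5·0.2974^1 = -0.746076
  k=1: (−1)^2·75.8947/(12)·0.9548^3·0.2974^3 = +0.144763
d^3_{-1,-2}(0.6039) = -0.746076 +0.144763 = -0.601313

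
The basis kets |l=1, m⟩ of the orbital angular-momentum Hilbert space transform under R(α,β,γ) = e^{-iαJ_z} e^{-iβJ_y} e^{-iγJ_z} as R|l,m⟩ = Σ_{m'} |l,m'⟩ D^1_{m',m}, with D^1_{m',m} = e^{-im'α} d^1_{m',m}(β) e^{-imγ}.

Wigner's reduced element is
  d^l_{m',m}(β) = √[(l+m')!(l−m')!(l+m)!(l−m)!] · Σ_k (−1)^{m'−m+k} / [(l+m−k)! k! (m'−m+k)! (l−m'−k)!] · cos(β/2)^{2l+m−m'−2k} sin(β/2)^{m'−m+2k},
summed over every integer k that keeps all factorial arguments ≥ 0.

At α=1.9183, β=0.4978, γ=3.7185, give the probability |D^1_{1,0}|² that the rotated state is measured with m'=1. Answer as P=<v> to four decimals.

D^1_{1,0}(1.9183,0.4978,3.7185) = e^{-i·1·1.9183}·d^1_{1,0}(0.4978)·e^{-i·0·3.7185}. Compute d first:
c=cos(0.4978/2)=0.969184, s=sin(0.4978/2)=0.246338; N=√[2·1·1·1]=1.414214
k: max(0,(0)−(1))=0 … min(1+(0),1−(1))=0
  k=0: (−1)^1·1.4142/(1)·0.9692^1·0.2463^1 = -0.337639
d^1_{1,0}(0.4978) = -0.337639
|D^1_{1,0}|² = |d^1_{1,0}(β)|² = (-0.337639)² = 0.114000 (the z-rotation phases have unit modulus)

P=0.1140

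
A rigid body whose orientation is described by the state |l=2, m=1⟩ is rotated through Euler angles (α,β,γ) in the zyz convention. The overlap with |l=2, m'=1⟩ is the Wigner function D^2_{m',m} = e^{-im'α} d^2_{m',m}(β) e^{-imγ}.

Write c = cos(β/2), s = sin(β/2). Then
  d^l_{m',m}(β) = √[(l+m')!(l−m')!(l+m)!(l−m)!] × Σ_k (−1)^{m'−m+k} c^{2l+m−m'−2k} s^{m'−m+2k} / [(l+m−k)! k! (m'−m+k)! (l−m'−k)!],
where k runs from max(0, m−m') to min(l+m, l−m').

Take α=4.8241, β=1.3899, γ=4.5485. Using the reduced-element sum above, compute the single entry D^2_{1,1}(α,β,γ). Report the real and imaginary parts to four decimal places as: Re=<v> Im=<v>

Re=0.3772 Im=0.0197

D^2_{1,1}(4.8241,1.3899,4.5485) = e^{-i·1·4.8241}·d^2_{1,1}(1.3899)·e^{-i·1·4.5485}. Compute d first:
c=cos(1.3899/2)=0.768086, s=sin(1.3899/2)=0.640347; N=√[6·1·6·1]=6.000000
k: max(0,(1)−(1))=0 … min(2+(1),2−(1))=1
  k=0: (−1)^0·6.0000/(6)·0.7681^4·0.6403^0 = +0.348048
  k=1: (−1)^1·6.0000/(2)·0.7681^2·0.6403^2 = -0.725724
d^2_{1,1}(1.3899) = +0.348048 -0.725724 = -0.377676
Phases: e^{-i·(1)·4.8241}=+0.111479+0.993767i, e^{-i·(1)·4.5485}=-0.163156+0.986600i ⇒ D=+0.377162+0.019697i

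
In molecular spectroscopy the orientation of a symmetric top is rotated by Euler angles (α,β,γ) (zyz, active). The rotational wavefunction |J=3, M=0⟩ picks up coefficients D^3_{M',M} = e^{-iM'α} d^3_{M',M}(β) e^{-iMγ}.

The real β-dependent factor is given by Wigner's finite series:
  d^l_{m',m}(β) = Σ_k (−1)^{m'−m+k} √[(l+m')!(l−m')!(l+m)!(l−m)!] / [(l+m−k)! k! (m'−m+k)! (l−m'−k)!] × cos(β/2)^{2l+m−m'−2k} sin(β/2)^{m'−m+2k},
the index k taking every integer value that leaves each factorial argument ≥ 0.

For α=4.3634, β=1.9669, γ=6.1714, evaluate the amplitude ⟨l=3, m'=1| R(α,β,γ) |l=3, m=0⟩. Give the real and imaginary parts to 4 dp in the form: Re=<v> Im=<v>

Re=-0.0349 Im=0.0960

Split into d^3_{1,0}(β=1.9669) × two z-phases.
With c≡cos(β/2)=0.554154 and s≡sin(β/2)=0.832414, N=[24·2·6·6]^{1/2}=41.569219
k: max(0,(0)−(1))=0 … min(3+(0),3−(1))=2
  k=0: (−1)^1·41.5692/(12)·0.5542^5·0.8324^1 = -0.150689
  k=1: (−1)^2·41.5692/(4)·0.5542^3·0.8324^3 = +1.020051
  k=2: (−1)^3·41.5692/(12)·0.5542^1·0.8324^5 = -0.767217
d^3_{1,0}(1.9669) = -0.150689 +1.020051 -0.767217 = +0.102144
Attach z-rotation phases: D = e^{-i(1)(4.3634)}·(+0.102144)·e^{-i(0)(6.1714)} = -0.034928+0.095987i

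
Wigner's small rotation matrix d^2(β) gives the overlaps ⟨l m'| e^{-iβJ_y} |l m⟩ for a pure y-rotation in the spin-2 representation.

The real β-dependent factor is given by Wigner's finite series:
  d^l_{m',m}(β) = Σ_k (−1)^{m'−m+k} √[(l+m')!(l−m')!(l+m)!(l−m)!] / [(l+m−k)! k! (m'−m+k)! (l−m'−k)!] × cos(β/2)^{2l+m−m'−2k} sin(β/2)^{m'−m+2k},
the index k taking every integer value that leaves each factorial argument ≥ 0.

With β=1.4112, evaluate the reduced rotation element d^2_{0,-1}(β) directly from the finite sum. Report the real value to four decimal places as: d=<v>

d^2_{0,-1}(β=1.4112) via Wigner's sum:
With c≡cos(β/2)=0.761223 and s≡sin(β/2)=0.648491, N=[2·2·1·6]^{1/2}=4.898979
The bounds max(0,m−m')=0 and min(l+m,l−m')=1 give 2 terms
  k=0: (−1)^1·4.8990/(2)·0.7612^3·0.6485^1 = -0.700671
  k=1: (−1)^2·4.8990/(2)·0.7612^1·0.6485^3 = +0.508509
d^2_{0,-1}(1.4112) = -0.700671 +0.508509 = -0.192163

d=-0.1922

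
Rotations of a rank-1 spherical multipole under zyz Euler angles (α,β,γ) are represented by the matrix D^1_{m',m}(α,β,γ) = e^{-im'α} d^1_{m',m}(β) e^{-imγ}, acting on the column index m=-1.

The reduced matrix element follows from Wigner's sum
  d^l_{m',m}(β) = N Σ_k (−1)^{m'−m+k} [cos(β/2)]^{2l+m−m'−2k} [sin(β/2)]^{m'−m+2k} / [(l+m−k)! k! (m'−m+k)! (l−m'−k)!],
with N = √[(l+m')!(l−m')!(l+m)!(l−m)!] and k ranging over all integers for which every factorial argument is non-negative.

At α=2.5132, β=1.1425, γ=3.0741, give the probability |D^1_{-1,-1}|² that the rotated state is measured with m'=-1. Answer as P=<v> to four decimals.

P=0.5008

Split into d^1_{-1,-1}(β=1.1425) × two z-phases.
Half-angle: c=0.841226, s=0.540684. N=√(1·2·1·2)=2.000000
The bounds max(0,m−m')=0 and min(l+m,l−m')=0 give 1 term
  k=0: (−1)^0·2.0000/(2)·0.8412^2·0.5407^0 = +0.707661
d^1_{-1,-1}(1.1425) = +0.707661
|D^1_{-1,-1}|² = |d^1_{-1,-1}(β)|² = (+0.707661)² = 0.500784 (the z-rotation phases have unit modulus)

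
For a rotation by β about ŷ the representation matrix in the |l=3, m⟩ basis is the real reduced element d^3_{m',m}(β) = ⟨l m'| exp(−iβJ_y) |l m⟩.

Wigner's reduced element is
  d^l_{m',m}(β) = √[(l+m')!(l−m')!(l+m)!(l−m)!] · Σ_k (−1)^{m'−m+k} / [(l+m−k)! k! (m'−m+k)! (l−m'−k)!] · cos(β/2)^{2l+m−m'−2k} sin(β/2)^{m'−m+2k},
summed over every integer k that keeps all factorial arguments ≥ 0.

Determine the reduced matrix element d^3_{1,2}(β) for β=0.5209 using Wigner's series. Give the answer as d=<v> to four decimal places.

d^3_{1,2}(β=0.5209) via Wigner's sum:
With c≡cos(β/2)=0.966274 and s≡sin(β/2)=0.257515, N=[24·2·120·1]^{1/2}=75.894664
The bounds max(0,m−m')=1 and min(l+m,l−m')=2 give 2 terms
  k=1: (−1)^0·75.8947/(24)·0.9663^5·0.2575^1 = +0.685970
  k=2: (−1)^1·75.8947/(12)·0.9663^3·0.2575^3 = -0.097441
d^3_{1,2}(0.5209) = +0.685970 -0.097441 = +0.588529

d=0.5885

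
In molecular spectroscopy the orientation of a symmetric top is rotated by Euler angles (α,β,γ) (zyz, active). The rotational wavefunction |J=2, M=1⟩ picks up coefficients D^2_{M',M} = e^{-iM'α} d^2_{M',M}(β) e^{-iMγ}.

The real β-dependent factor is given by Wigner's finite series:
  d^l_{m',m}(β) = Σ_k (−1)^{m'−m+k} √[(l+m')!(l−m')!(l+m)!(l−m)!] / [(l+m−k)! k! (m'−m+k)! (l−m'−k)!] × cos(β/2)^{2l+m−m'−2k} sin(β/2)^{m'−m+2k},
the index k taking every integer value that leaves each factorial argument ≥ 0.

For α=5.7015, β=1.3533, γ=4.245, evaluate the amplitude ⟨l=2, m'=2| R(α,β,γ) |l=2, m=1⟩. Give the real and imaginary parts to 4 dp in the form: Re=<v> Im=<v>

Re=0.5925 Im=0.0356

First d^2_{2,1}(β=1.3533), then the phase factors e^{-i(2)α} and e^{-i(1)γ}:
Half-angle: c=0.779675, s=0.626185. N=√(24·1·6·1)=12.000000
k: max(0,(1)−(2))=0 … min(2+(1),2−(2))=0
  k=0: (−1)^1·12.0000/(6)·0.7797^3·0.6262^1 = -0.593571
d^2_{2,1}(1.3533) = -0.593571
Phases: e^{-i·(2)·5.7015}=+0.396247+0.918144i, e^{-i·(1)·4.245}=-0.450557+0.892748i ⇒ D=+0.592505+0.035571i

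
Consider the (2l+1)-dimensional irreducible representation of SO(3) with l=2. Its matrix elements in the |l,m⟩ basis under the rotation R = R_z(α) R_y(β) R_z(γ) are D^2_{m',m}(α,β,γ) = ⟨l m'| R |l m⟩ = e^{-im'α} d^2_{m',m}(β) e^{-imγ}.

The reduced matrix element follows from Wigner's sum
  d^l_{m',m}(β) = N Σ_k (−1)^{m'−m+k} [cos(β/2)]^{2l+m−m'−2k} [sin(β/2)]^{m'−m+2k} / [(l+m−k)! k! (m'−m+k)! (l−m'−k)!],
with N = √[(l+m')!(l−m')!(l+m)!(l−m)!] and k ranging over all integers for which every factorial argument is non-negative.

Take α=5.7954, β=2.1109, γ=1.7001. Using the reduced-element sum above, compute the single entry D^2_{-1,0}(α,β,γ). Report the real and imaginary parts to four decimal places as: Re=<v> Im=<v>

Re=-0.4772 Im=0.2532

Split into d^2_{-1,0}(β=2.1109) × two z-phases.
Half-angle: c=0.492836, s=0.870122. N=√(1·6·2·2)=4.898979
Admissible k: 1..2 (factorial args all ≥0)
  k=1: (−1)^0·4.8990/(2)·0.4928^3·0.8701^1 = +0.255131
  k=2: (−1)^1·4.8990/(2)·0.4928^1·0.8701^3 = -0.795278
d^2_{-1,0}(2.1109) = +0.255131 -0.795278 = -0.540146
Phases: e^{-i·(-1)·5.7954}=+0.883373-0.468671i, e^{-i·(0)·1.7001}=+1.000000+0.000000i ⇒ D=-0.477151+0.253151i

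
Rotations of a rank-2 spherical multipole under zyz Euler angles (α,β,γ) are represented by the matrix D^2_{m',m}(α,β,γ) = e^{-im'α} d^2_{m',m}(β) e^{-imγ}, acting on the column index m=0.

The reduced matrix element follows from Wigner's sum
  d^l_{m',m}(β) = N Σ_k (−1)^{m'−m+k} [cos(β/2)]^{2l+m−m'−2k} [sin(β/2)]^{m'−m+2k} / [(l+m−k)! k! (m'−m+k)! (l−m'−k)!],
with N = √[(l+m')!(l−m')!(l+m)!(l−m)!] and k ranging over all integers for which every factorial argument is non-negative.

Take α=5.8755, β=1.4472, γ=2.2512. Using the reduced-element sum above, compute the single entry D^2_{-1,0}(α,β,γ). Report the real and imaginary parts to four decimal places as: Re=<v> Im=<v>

Re=0.1376 Im=-0.0594

Split into d^2_{-1,0}(β=1.4472) × two z-phases.
With c≡cos(β/2)=0.749427 and s≡sin(β/2)=0.662087, N=[1·6·2·2]^{1/2}=4.898979
Admissible k: 1..2 (factorial args all ≥0)
  k=1: (−1)^0·4.8990/(2)·0.7494^3·0.6621^1 = +0.682620
  k=2: (−1)^1·4.8990/(2)·0.7494^1·0.6621^3 = -0.532783
d^2_{-1,0}(1.4472) = +0.682620 -0.532783 = +0.149837
Attach z-rotation phases: D = e^{-i(-1)(5.8755)}·(+0.149837)·e^{-i(0)(2.2512)} = +0.137557-0.059408i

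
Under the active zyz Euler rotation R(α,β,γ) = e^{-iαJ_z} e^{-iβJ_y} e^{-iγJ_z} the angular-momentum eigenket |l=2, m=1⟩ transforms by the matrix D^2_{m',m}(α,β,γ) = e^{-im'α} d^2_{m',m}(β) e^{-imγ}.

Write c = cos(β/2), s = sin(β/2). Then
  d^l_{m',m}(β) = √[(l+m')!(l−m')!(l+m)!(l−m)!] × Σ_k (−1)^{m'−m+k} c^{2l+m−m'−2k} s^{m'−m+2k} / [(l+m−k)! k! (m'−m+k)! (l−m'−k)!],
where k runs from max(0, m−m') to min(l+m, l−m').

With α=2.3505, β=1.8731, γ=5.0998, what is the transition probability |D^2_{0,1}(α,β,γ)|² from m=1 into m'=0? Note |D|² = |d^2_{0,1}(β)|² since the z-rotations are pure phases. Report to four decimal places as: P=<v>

P=0.1212

First d^2_{0,1}(β=1.8731), then the phase factors e^{-i(0)α} and e^{-i(1)γ}:
c=cos(1.8731/2)=0.592571, s=sin(1.8731/2)=0.805519; N=√[2·2·6·1]=4.898979
The bounds max(0,m−m')=1 and min(l+m,l−m')=2 give 2 terms
  k=1: (−1)^0·4.8990/(2)·0.5926^3·0.8055^1 = +0.410555
  k=2: (−1)^1·4.8990/(2)·0.5926^1·0.8055^3 = -0.758651
d^2_{0,1}(1.8731) = +0.410555 -0.758651 = -0.348096
|D^2_{0,1}|² = |d^2_{0,1}(β)|² = (-0.348096)² = 0.121171 (the z-rotation phases have unit modulus)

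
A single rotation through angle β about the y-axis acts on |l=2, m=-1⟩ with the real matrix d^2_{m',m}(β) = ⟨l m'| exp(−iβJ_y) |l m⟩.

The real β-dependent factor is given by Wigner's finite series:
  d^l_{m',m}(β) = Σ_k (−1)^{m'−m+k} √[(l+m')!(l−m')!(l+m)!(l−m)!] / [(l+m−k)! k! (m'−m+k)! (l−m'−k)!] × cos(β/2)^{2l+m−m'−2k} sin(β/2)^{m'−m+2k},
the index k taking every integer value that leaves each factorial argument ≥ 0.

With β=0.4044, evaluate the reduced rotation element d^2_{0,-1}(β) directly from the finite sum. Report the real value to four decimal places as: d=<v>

d^2_{0,-1}(β=0.4044) via Wigner's sum:
Half-angle: c=0.979627, s=0.200825. N=√(2·2·1·6)=4.898979
k∈{0,1} keeps every argument non-negative
  k=0: (−1)^1·4.8990/(2)·0.9796^3·0.2008^1 = -0.462462
  k=1: (−1)^2·4.8990/(2)·0.9796^1·0.2008^3 = +0.019435
d^2_{0,-1}(0.4044) = -0.462462 +0.019435 = -0.443027

d=-0.4430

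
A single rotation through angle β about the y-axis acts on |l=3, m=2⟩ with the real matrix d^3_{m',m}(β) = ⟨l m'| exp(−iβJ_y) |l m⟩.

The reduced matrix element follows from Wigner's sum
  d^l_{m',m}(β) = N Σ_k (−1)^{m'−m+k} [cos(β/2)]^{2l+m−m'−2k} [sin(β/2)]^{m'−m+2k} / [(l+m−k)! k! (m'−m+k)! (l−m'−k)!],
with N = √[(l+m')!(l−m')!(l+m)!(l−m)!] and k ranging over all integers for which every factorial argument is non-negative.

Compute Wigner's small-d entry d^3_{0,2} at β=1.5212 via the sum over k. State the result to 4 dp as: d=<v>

d=0.0677

d^3_{0,2}(β=1.5212) via Wigner's sum:
c=cos(1.5212/2)=0.724423, s=sin(1.5212/2)=0.689356; N=√[6·6·120·1]=65.726707
k: max(0,(2)−(0))=2 … min(3+(2),3−(0))=3
  k=2: (−1)^0·65.7267/(12)·0.7244^4·0.6894^2 = +0.716829
  k=3: (−1)^1·65.7267/(12)·0.7244^2·0.6894^4 = -0.649112
d^3_{0,2}(1.5212) = +0.716829 -0.649112 = +0.067718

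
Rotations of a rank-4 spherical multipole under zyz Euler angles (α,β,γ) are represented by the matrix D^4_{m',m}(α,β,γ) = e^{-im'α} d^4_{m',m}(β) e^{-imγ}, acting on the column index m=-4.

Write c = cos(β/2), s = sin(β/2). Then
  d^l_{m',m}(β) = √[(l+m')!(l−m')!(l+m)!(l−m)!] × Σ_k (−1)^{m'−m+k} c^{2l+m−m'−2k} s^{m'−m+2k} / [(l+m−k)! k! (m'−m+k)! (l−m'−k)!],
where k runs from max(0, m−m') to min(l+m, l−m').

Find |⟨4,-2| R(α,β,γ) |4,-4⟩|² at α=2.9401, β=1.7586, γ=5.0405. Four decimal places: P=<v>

P=0.0446

D^4_{-2,-4}(2.9401,1.7586,5.0405) = e^{-i·-2·2.9401}·d^4_{-2,-4}(1.7586)·e^{-i·-4·5.0405}. Compute d first:
With c≡cos(β/2)=0.637691 and s≡sin(β/2)=0.770293, N=[2·720·1·40320]^{1/2}=7619.763776
k∈{0} keeps every argument non-negative
  k=0: (−1)^2·7619.7638/(1440)·0.6377^6·0.7703^2 = +0.211130
d^4_{-2,-4}(1.7586) = +0.211130
|D^4_{-2,-4}|² = |d^4_{-2,-4}(β)|² = (+0.211130)² = 0.044576 (the z-rotation phases have unit modulus)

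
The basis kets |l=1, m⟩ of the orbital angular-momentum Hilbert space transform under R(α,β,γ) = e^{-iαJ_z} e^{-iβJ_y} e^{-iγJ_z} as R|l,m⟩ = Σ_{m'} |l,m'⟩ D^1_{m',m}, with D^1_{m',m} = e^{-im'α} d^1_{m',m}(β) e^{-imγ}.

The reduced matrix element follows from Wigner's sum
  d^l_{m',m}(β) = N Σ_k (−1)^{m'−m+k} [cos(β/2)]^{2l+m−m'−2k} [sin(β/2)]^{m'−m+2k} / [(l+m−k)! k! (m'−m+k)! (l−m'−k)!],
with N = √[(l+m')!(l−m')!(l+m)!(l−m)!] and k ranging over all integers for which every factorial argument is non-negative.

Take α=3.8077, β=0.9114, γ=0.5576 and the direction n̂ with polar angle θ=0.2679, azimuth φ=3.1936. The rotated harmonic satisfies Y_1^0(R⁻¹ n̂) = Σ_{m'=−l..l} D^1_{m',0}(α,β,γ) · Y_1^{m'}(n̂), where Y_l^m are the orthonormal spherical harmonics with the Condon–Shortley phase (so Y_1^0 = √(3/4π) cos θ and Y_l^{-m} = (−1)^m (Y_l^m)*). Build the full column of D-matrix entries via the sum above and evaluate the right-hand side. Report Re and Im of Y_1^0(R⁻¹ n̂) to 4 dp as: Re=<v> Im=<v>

Re=0.3722 Im=0.0000

Need the full column D^1_{m',0} for m'=−1..1 at α=3.8077, β=0.9114, γ=0.5576.
cos(β/2)=0.897953, sin(β/2)=0.440091
d^1_{-1,0}: single k=1 term ⇒ +0.558870;  D = -0.439402-0.345343i
d^1_{0,0}: k∈[0..1] ⇒ +0.806320 -0.193680 = +0.612640;  D = +0.612640+0.000000i
d^1_{1,0}: single k=0 term ⇒ -0.558870;  D = +0.439402-0.345343i
Y_1^{m'}(θ=0.2679,φ=3.1936) and Σ D·Y over m':
  (-0.4394-0.3453i)·(-0.0913+0.0048i)  (+0.6126+0.0000i)·(+0.4712+0.0000i)  (+0.4394-0.3453i)·(+0.0913+0.0048i)
Y_1^0(R⁻¹ n̂) = +0.372205+0.000000i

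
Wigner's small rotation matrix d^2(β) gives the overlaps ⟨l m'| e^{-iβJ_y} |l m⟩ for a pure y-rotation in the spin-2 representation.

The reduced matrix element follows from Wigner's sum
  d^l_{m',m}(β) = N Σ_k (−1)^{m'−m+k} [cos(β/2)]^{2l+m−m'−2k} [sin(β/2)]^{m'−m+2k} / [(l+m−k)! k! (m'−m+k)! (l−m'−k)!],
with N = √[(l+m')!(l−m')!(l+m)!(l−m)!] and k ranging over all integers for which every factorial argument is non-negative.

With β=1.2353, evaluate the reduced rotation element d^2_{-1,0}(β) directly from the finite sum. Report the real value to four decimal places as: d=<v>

d^2_{-1,0}(β=1.2353) via Wigner's sum:
Half-angle: c=0.815242, s=0.579121. N=√(1·6·2·2)=4.898979
k∈{1,2} keeps every argument non-negative
  k=1: (−1)^0·4.8990/(2)·0.8152^3·0.5791^1 = +0.768606
  k=2: (−1)^1·4.8990/(2)·0.8152^1·0.5791^3 = -0.387855
d^2_{-1,0}(1.2353) = +0.768606 -0.387855 = +0.380751

d=0.3808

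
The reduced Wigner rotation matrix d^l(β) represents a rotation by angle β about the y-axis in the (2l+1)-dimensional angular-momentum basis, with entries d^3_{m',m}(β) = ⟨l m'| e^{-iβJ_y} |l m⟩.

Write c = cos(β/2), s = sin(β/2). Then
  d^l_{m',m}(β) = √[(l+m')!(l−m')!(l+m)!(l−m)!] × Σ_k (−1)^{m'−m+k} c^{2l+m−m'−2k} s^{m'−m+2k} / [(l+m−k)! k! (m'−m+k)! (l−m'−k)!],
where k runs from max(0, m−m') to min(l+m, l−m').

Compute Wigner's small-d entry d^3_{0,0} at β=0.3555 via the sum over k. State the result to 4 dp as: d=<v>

d^3_{0,0}(β=0.3555) via Wigner's sum:
With c≡cos(β/2)=0.984244 and s≡sin(β/2)=0.176815, N=[6·6·6·6]^{1/2}=36.000000
k∈{0,1,2,3} keeps every argument non-negative
  k=0: (−1)^0·36.0000/(36)·0.9842^6·0.1768^0 = +0.909111
  k=1: (−1)^1·36.0000/(4)·0.9842^4·0.1768^2 = -0.264055
  k=2: (−1)^2·36.0000/(4)·0.9842^2·0.1768^4 = +0.008522
  k=3: (−1)^3·36.0000/(36)·0.9842^0·0.1768^6 = -0.000031
d^3_{0,0}(0.3555) = +0.909111 -0.264055 +0.008522 -0.000031 = +0.653547

d=0.6535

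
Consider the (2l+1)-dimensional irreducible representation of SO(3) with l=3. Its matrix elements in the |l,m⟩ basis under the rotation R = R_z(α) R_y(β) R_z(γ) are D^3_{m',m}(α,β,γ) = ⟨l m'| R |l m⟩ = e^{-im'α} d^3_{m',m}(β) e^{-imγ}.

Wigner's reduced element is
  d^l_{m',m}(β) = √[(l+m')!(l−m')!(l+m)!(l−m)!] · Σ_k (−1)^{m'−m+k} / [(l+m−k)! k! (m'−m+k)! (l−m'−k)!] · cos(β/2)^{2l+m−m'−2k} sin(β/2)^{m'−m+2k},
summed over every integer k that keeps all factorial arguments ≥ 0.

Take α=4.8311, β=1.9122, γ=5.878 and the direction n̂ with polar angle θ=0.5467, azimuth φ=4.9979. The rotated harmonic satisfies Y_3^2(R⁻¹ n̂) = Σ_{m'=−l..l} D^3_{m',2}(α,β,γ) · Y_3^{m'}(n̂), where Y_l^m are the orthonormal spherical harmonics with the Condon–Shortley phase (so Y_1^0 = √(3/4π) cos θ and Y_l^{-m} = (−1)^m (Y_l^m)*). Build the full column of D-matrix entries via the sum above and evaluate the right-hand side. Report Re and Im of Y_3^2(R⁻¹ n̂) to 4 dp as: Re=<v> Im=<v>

Need the full column D^3_{m',2} for m'=−3..3 at α=4.8311, β=1.9122, γ=5.878.
cos(β/2)=0.576710, sin(β/2)=0.816949
d^3_{-3,2}: single k=5 term ⇒ +0.514052;  D = -0.472610+0.202212i
d^3_{-2,2}: k∈[4..5] ⇒ +0.740738 -0.297282 = +0.443456;  D = -0.221499-0.384176i
d^3_{-1,2}: k∈[3..4] ⇒ +0.661436 -0.663638 = -0.002203;  D = -0.001764+0.001318i
d^3_{0,2}: k∈[2..3] ⇒ +0.404372 -0.811438 = -0.407066;  D = -0.280562-0.294936i
d^3_{1,2}: k∈[1..2] ⇒ +0.164810 -0.661436 = -0.496626;  D = +0.316756-0.382495i
d^3_{2,2}: k∈[0..1] ⇒ +0.036791 -0.369140 = -0.332348;  D = +0.279274+0.180170i
d^3_{3,2}: single k=0 term ⇒ -0.127661;  D = -0.056015+0.114716i
Y_3^{m'}(θ=0.5467,φ=4.9979) and Σ D·Y over m':
  (-0.4726+0.2022i)·(-0.0443-0.0384i)  (-0.2215-0.3842i)·(-0.1985+0.1275i)  (-0.0018+0.0013i)·(+0.1253+0.4270i)  (-0.2806-0.2949i)·(+0.2068+0.0000i)  (+0.3168-0.3825i)·(-0.1253+0.4270i)  (+0.2793+0.1802i)·(-0.1985-0.1275i)  (-0.0560+0.1147i)·(+0.0443-0.0384i)
Y_3^2(R⁻¹ n̂) = +0.155946+0.114676i

Re=0.1559 Im=0.1147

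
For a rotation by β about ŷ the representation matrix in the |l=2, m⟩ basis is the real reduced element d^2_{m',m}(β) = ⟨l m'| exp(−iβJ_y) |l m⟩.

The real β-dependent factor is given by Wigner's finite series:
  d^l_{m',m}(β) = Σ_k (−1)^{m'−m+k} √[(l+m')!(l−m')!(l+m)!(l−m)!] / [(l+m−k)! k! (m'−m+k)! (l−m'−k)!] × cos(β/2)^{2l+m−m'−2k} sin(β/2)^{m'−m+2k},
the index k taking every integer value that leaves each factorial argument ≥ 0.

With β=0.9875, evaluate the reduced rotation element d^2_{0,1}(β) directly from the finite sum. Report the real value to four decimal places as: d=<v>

d=0.5630

d^2_{0,1}(β=0.9875) via Wigner's sum:
Half-angle: c=0.880562, s=0.473931. N=√(2·2·6·1)=4.898979
k∈{1,2} keeps every argument non-negative
  k=1: (−1)^0·4.8990/(2)·0.8806^3·0.4739^1 = +0.792630
  k=2: (−1)^1·4.8990/(2)·0.8806^1·0.4739^3 = -0.229605
d^2_{0,1}(0.9875) = +0.792630 -0.229605 = +0.563025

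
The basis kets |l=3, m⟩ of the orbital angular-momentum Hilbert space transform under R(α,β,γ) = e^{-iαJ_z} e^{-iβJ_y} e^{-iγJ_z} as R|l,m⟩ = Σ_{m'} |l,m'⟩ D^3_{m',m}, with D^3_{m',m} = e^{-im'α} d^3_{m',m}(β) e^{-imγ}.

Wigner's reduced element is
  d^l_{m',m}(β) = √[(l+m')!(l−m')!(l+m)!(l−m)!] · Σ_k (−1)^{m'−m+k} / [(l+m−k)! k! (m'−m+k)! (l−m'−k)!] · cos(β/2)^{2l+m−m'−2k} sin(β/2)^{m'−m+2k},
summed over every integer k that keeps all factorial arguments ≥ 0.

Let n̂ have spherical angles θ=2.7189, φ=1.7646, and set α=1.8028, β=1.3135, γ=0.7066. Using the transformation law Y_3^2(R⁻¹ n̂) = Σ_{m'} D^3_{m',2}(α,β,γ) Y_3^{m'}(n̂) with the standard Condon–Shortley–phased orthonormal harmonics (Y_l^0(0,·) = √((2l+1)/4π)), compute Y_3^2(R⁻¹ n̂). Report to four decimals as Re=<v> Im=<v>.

Need the full column D^3_{m',2} for m'=−3..3 at α=1.8028, β=1.3135, γ=0.7066.
cos(β/2)=0.791981, sin(β/2)=0.610546
d^3_{-3,2}: single k=5 term ⇒ +0.164582;  D = -0.108175-0.124038i
d^3_{-2,2}: k∈[4..5] ⇒ +0.435786 -0.051798 = +0.383988;  D = -0.223611+0.312161i
d^3_{-1,2}: k∈[3..4] ⇒ +0.715038 -0.212475 = +0.502564;  D = +0.464902+0.190883i
d^3_{0,2}: k∈[2..3] ⇒ +0.803260 -0.477380 = +0.325880;  D = +0.051145-0.321842i
d^3_{1,2}: k∈[1..2] ⇒ +0.601577 -0.715038 = -0.113461;  D = +0.113147-0.008435i
d^3_{2,2}: k∈[0..1] ⇒ +0.246767 -0.733272 = -0.486505;  D = -0.146749-0.463845i
d^3_{3,2}: single k=0 term ⇒ -0.465980;  D = -0.400054+0.238943i
Y_3^{m'}(θ=2.7189,φ=1.7646) and Σ D·Y over m':
  (-0.1082-0.1240i)·(+0.0158+0.0241i)  (-0.2236+0.3122i)·(+0.1452-0.0593i)  (+0.4649+0.1909i)·(-0.0806-0.4109i)  (+0.0511-0.3218i)·(-0.3943+0.0000i)  (+0.1131-0.0084i)·(+0.0806-0.4109i)  (-0.1467-0.4638i)·(+0.1452+0.0593i)  (-0.4001+0.2389i)·(-0.0158+0.0241i)
Y_3^2(R⁻¹ n̂) = +0.020510-0.162138i

Re=0.0205 Im=-0.1621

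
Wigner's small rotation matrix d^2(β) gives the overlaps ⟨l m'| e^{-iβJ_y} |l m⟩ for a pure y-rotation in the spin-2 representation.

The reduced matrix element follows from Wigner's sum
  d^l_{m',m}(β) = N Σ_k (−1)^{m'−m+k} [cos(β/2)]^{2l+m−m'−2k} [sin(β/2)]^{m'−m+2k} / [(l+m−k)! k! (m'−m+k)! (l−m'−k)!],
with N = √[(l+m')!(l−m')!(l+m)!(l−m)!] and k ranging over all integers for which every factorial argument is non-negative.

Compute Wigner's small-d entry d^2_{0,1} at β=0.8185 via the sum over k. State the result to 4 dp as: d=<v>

d=0.6110

d^2_{0,1}(β=0.8185) via Wigner's sum:
c=cos(0.8185/2)=0.917420, s=sin(0.8185/2)=0.397921; N=√[2·2·6·1]=4.898979
k: max(0,(1)−(0))=1 … min(2+(1),2−(0))=2
  k=1: (−1)^0·4.8990/(2)·0.9174^3·0.3979^1 = +0.752622
  k=2: (−1)^1·4.8990/(2)·0.9174^1·0.3979^3 = -0.141591
d^2_{0,1}(0.8185) = +0.752622 -0.141591 = +0.611031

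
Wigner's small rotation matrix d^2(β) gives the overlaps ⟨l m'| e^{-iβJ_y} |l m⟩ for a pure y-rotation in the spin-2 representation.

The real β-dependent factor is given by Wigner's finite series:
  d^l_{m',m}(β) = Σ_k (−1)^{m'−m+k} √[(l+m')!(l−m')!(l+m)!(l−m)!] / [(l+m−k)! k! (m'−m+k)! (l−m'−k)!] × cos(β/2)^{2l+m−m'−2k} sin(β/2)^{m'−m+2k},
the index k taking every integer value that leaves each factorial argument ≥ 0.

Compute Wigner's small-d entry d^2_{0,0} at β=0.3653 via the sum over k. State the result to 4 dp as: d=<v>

d=0.8086

d^2_{0,0}(β=0.3653) via Wigner's sum:
With c≡cos(β/2)=0.983366 and s≡sin(β/2)=0.181636, N=[2·2·2·2]^{1/2}=4.000000
k: max(0,(0)−(0))=0 … min(2+(0),2−(0))=2
  k=0: (−1)^0·4.0000/(4)·0.9834^4·0.1816^0 = +0.935105
  k=1: (−1)^1·4.0000/(1)·0.9834^2·0.1816^2 = -0.127613
  k=2: (−1)^2·4.0000/(4)·0.9834^0·0.1816^4 = +0.001088
d^2_{0,0}(0.3653) = +0.935105 -0.127613 +0.001088 = +0.808581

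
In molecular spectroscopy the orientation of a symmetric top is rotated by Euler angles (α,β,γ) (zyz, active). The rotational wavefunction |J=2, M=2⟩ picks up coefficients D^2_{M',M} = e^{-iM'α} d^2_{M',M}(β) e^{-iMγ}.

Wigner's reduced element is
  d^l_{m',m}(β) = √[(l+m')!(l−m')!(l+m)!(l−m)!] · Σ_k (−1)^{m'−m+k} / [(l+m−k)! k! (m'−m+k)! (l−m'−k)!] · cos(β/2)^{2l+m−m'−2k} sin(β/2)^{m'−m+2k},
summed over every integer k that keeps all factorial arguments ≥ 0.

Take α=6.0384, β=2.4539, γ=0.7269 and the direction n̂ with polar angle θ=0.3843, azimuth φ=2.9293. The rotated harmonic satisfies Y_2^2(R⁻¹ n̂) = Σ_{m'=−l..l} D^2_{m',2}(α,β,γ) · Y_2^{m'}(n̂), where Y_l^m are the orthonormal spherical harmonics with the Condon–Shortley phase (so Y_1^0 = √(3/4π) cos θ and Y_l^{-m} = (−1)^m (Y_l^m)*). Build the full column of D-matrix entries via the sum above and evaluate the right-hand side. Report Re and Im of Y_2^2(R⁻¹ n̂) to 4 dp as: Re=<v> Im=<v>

Re=0.0068 Im=-0.0339

Need the full column D^2_{m',2} for m'=−2..2 at α=6.0384, β=2.4539, γ=0.7269.
cos(β/2)=0.337111, sin(β/2)=0.941465
d^2_{-2,2}: single k=4 term ⇒ +0.785628;  D = -0.285980-0.731728i
d^2_{-1,2}: single k=3 term ⇒ +0.562620;  D = -0.071701-0.558032i
d^2_{0,2}: single k=2 term ⇒ +0.246734;  D = +0.028801-0.245047i
d^2_{1,2}: single k=1 term ⇒ +0.072136;  D = +0.025532-0.067466i
d^2_{2,2}: single k=0 term ⇒ +0.012915;  D = +0.007362-0.010611i
Y_2^{m'}(θ=0.3843,φ=2.9293) and Σ D·Y over m':
  (-0.2860-0.7317i)·(+0.0495+0.0224i)  (-0.0717-0.5580i)·(-0.2625-0.0566i)  (+0.0288-0.2450i)·(+0.4978+0.0000i)  (+0.0255-0.0675i)·(+0.2625-0.0566i)  (+0.0074-0.0106i)·(+0.0495-0.0224i)
Y_2^2(R⁻¹ n̂) = +0.006815-0.033892i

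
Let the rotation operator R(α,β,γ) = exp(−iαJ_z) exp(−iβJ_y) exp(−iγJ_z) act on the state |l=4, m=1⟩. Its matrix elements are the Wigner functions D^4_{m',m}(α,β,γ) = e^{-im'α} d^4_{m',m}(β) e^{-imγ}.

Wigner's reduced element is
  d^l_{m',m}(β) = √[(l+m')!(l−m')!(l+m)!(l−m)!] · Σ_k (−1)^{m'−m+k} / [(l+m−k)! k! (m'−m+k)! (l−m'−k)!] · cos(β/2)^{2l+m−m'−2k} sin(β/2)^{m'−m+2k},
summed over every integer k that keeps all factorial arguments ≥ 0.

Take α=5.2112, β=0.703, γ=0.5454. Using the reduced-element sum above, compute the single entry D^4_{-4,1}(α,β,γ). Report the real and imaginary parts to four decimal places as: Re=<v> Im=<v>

Re=0.0036 Im=0.0297

D^4_{-4,1}(5.2112,0.703,0.5454) = e^{-i·-4·5.2112}·d^4_{-4,1}(0.703)·e^{-i·1·0.5454}. Compute d first:
c=cos(0.703/2)=0.938857, s=sin(0.703/2)=0.344306; N=√[1·40320·120·6]=5387.986637
Admissible k: 5..5 (factorial args all ≥0)
  k=5: (−1)^0·5387.9866/(720)·0.9389^3·0.3443^5 = +0.029965
d^4_{-4,1}(0.703) = +0.029965
D = (-0.411818+0.911266i)·(+0.029965)·(+0.854920-0.518760i) = +0.003616+0.029746i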